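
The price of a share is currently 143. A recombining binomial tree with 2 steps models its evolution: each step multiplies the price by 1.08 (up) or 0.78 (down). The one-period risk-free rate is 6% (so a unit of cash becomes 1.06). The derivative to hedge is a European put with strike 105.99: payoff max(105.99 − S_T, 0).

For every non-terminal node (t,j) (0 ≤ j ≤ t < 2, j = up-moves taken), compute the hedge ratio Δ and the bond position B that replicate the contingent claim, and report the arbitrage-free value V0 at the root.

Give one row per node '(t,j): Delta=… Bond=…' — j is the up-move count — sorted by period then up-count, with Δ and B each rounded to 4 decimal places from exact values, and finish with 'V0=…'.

(0,0): Delta=-0.0278 Bond=4.0560
(1,0): Delta=-0.5675 Bond=64.4903
(1,1): Delta=0.0000 Bond=0.0000
V0=0.0751

Since d<R<u, set p* = (R−d)/(u−d) = 0.9333; price each node as the discounted p*-expectation of its children.
Terminal payoffs: V(2,0)=18.9888, V(2,1)=0.0000, V(2,2)=0.0000
(1,0): S=111.5400. Δ = (V_up−V_dn)/(S_up−S_dn) = (0.0000−18.9888)/(120.4632−87.0012) = -0.5675. V = [p*·0.0000 + (1−p*)·18.9888]/1.06 = 1.1943. B = V − Δ·S = 64.4903.
(1,1): S=154.4400. Δ = (V_up−V_dn)/(S_up−S_dn) = (0.0000−0.0000)/(166.7952−120.4632) = 0.0000. V = [p*·0.0000 + (1−p*)·0.0000]/1.06 = 0.0000. B = V − Δ·S = 0.0000.
(0,0): S=143.0000. Δ = (V_up−V_dn)/(S_up−S_dn) = (0.0000−1.1943)/(154.4400−111.5400) = -0.0278. V = [p*·0.0000 + (1−p*)·1.1943]/1.06 = 0.0751. B = V − Δ·S = 4.0560.
The time-0 hedge costs 0.0751, which is the no-arbitrage price.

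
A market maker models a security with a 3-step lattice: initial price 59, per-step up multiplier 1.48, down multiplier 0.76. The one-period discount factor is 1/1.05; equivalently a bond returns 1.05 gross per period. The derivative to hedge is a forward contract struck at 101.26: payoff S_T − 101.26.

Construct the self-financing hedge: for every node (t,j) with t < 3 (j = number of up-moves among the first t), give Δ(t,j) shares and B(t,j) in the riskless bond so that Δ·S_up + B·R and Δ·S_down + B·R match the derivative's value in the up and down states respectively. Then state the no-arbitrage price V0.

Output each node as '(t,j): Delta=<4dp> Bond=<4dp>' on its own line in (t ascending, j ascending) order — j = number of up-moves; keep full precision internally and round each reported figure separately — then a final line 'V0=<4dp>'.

(0,0): Delta=1.0000 Bond=-87.4722
(1,0): Delta=1.0000 Bond=-91.8458
(1,1): Delta=1.0000 Bond=-91.8458
(2,0): Delta=1.0000 Bond=-96.4381
(2,1): Delta=1.0000 Bond=-96.4381
(2,2): Delta=1.0000 Bond=-96.4381
V0=-28.4722

Under the risk-neutral measure, an up-move has probability p* = (R−d)/(u−d) = 0.4028 and values discount at R = 1.05.
At expiry t=3: V(3,0)=-75.3604, V(3,1)=-50.8240, V(3,2)=-3.0425, V(3,3)=90.0057
Node (2,0) S=34.0784: V=(p*·-50.8240+(1−p*)·-75.3604)/1.05=-62.3597; Δ=(-50.8240−-75.3604)/(50.4360−25.8996)=1.0000; B=V−Δ·S=-96.4381
Node (2,1) S=66.3632: V=(p*·-3.0425+(1−p*)·-50.8240)/1.05=-30.0749; Δ=(-3.0425−-50.8240)/(98.2175−50.4360)=1.0000; B=V−Δ·S=-96.4381
Node (2,2) S=129.2336: V=(p*·90.0057+(1−p*)·-3.0425)/1.05=32.7955; Δ=(90.0057−-3.0425)/(191.2657−98.2175)=1.0000; B=V−Δ·S=-96.4381
Node (1,0) S=44.8400: V=(p*·-30.0749+(1−p*)·-62.3597)/1.05=-47.0058; Δ=(-30.0749−-62.3597)/(66.3632−34.0784)=1.0000; B=V−Δ·S=-91.8458
Node (1,1) S=87.3200: V=(p*·32.7955+(1−p*)·-30.0749)/1.05=-4.5258; Δ=(32.7955−-30.0749)/(129.2336−66.3632)=1.0000; B=V−Δ·S=-91.8458
Node (0,0) S=59.0000: V=(p*·-4.5258+(1−p*)·-47.0058)/1.05=-28.4722; Δ=(-4.5258−-47.0058)/(87.3200−44.8400)=1.0000; B=V−Δ·S=-87.4722
Self-financing check: at every node Δ·S+B equals the discounted successor values.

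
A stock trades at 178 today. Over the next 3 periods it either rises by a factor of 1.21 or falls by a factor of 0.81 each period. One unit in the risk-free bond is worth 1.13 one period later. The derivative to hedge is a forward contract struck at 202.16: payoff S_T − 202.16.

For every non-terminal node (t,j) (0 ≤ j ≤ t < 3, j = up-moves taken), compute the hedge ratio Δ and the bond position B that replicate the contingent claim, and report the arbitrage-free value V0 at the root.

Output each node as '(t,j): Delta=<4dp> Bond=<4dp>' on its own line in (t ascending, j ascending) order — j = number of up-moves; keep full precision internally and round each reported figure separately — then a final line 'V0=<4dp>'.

(0,0): Delta=1.0000 Bond=-140.1070
(1,0): Delta=1.0000 Bond=-158.3209
(1,1): Delta=1.0000 Bond=-158.3209
(2,0): Delta=1.0000 Bond=-178.9027
(2,1): Delta=1.0000 Bond=-178.9027
(2,2): Delta=1.0000 Bond=-178.9027
V0=37.8930

Since d<R<u, set p* = (R−d)/(u−d) = 0.8000; price each node as the discounted p*-expectation of its children.
Terminal values V(3,·): V(3,0)=-107.5635, V(3,1)=-60.8492, V(3,2)=8.9339, V(3,3)=113.1779
(2,0): S=116.7858. Δ = (V_up−V_dn)/(S_up−S_dn) = (-60.8492−-107.5635)/(141.3108−94.5965) = 1.0000. V = [p*·-60.8492 + (1−p*)·-107.5635]/1.13 = -62.1169. B = V − Δ·S = -178.9027.
(2,1): S=174.4578. Δ = (V_up−V_dn)/(S_up−S_dn) = (8.9339−-60.8492)/(211.0939−141.3108) = 1.0000. V = [p*·8.9339 + (1−p*)·-60.8492]/1.13 = -4.4449. B = V − Δ·S = -178.9027.
(2,2): S=260.6098. Δ = (V_up−V_dn)/(S_up−S_dn) = (113.1779−8.9339)/(315.3379−211.0939) = 1.0000. V = [p*·113.1779 + (1−p*)·8.9339]/1.13 = 81.7071. B = V − Δ·S = -178.9027.
(1,0): S=144.1800. Δ = (V_up−V_dn)/(S_up−S_dn) = (-4.4449−-62.1169)/(174.4578−116.7858) = 1.0000. V = [p*·-4.4449 + (1−p*)·-62.1169]/1.13 = -14.1409. B = V − Δ·S = -158.3209.
(1,1): S=215.3800. Δ = (V_up−V_dn)/(S_up−S_dn) = (81.7071−-4.4449)/(260.6098−174.4578) = 1.0000. V = [p*·81.7071 + (1−p*)·-4.4449]/1.13 = 57.0591. B = V − Δ·S = -158.3209.
(0,0): S=178.0000. Δ = (V_up−V_dn)/(S_up−S_dn) = (57.0591−-14.1409)/(215.3800−144.1800) = 1.0000. V = [p*·57.0591 + (1−p*)·-14.1409]/1.13 = 37.8930. B = V − Δ·S = -140.1070.
The time-0 hedge costs 37.8930, which is the no-arbitrage price.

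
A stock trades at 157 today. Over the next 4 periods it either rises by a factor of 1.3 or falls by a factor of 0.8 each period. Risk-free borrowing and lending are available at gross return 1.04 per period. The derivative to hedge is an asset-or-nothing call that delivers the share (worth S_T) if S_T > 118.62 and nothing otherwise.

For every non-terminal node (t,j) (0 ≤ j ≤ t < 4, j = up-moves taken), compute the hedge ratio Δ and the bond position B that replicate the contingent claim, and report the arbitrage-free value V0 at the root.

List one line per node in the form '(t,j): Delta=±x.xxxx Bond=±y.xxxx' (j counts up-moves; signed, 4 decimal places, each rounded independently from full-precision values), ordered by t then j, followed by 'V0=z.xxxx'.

(0,0): Delta=1.3968 Bond=-90.4320
(1,0): Delta=1.6080 Bond=-120.5760
(1,1): Delta=1.2560 Bond=-65.3120
(2,0): Delta=1.5600 Bond=-120.5760
(2,1): Delta=1.6400 Bond=-130.6240
(2,2): Delta=1.0000 Bond=0.0000
(3,0): Delta=0.0000 Bond=0.0000
(3,1): Delta=2.6000 Bond=-261.2480
(3,2): Delta=1.0000 Bond=0.0000
(3,3): Delta=1.0000 Bond=0.0000
V0=128.8656

The replicating-portfolio and risk-neutral prices coincide; use p* = (1.04−0.8)/(1.3−0.8) = 0.4800 for the latter.
Terminal values V(4,·): V(4,0)=0.0000, V(4,1)=0.0000, V(4,2)=169.8112, V(4,3)=275.9432, V(4,4)=448.4077
Node (3,0) S=80.3840: V=(p*·0.0000+(1−p*)·0.0000)/1.04=0.0000; Δ=(0.0000−0.0000)/(104.4992−64.3072)=0.0000; B=V−Δ·S=0.0000
Node (3,1) S=130.6240: V=(p*·169.8112+(1−p*)·0.0000)/1.04=78.3744; Δ=(169.8112−0.0000)/(169.8112−104.4992)=2.6000; B=V−Δ·S=-261.2480
Node (3,2) S=212.2640: V=(p*·275.9432+(1−p*)·169.8112)/1.04=212.2640; Δ=(275.9432−169.8112)/(275.9432−169.8112)=1.0000; B=V−Δ·S=0.0000
Node (3,3) S=344.9290: V=(p*·448.4077+(1−p*)·275.9432)/1.04=344.9290; Δ=(448.4077−275.9432)/(448.4077−275.9432)=1.0000; B=V−Δ·S=0.0000
Node (2,0) S=100.4800: V=(p*·78.3744+(1−p*)·0.0000)/1.04=36.1728; Δ=(78.3744−0.0000)/(130.6240−80.3840)=1.5600; B=V−Δ·S=-120.5760
Node (2,1) S=163.2800: V=(p*·212.2640+(1−p*)·78.3744)/1.04=137.1552; Δ=(212.2640−78.3744)/(212.2640−130.6240)=1.6400; B=V−Δ·S=-130.6240
Node (2,2) S=265.3300: V=(p*·344.9290+(1−p*)·212.2640)/1.04=265.3300; Δ=(344.9290−212.2640)/(344.9290−212.2640)=1.0000; B=V−Δ·S=0.0000
Node (1,0) S=125.6000: V=(p*·137.1552+(1−p*)·36.1728)/1.04=81.3888; Δ=(137.1552−36.1728)/(163.2800−100.4800)=1.6080; B=V−Δ·S=-120.5760
Node (1,1) S=204.1000: V=(p*·265.3300+(1−p*)·137.1552)/1.04=191.0376; Δ=(265.3300−137.1552)/(265.3300−163.2800)=1.2560; B=V−Δ·S=-65.3120
Node (0,0) S=157.0000: V=(p*·191.0376+(1−p*)·81.3888)/1.04=128.8656; Δ=(191.0376−81.3888)/(204.1000−125.6000)=1.3968; B=V−Δ·S=-90.4320
Check: Δ(0,0)·S0 + B(0,0) = 128.8656 = V0.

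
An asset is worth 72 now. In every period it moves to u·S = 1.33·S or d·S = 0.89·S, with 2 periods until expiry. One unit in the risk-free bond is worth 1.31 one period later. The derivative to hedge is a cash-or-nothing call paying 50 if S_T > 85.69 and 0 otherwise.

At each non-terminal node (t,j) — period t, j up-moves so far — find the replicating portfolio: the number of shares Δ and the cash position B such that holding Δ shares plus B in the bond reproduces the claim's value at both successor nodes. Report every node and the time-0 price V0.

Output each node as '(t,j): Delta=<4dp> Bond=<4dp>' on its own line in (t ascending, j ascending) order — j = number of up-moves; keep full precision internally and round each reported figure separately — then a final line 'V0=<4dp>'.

Under the risk-neutral measure, an up-move has probability p* = (R−d)/(u−d) = 0.9545 and values discount at R = 1.31.
Payoff layer (t=2): V(2,0)=0.0000, V(2,1)=0.0000, V(2,2)=50.0000
  t=1,j=0: stock 64.0800 → up 85.2264 (V=0.0000), down 57.0312 (V=0.0000). Price 0.0000; hedge Δ=0.0000, bond B=0.0000.
  t=1,j=1: stock 95.7600 → up 127.3608 (V=50.0000), down 85.2264 (V=0.0000). Price 36.4330; hedge Δ=1.1867, bond B=-77.2033.
  t=0,j=0: stock 72.0000 → up 95.7600 (V=36.4330), down 64.0800 (V=0.0000). Price 26.5473; hedge Δ=1.1500, bond B=-56.2550.
Check: Δ(0,0)·S0 + B(0,0) = 26.5473 = V0.

(0,0): Delta=1.1500 Bond=-56.2550
(1,0): Delta=0.0000 Bond=0.0000
(1,1): Delta=1.1867 Bond=-77.2033
V0=26.5473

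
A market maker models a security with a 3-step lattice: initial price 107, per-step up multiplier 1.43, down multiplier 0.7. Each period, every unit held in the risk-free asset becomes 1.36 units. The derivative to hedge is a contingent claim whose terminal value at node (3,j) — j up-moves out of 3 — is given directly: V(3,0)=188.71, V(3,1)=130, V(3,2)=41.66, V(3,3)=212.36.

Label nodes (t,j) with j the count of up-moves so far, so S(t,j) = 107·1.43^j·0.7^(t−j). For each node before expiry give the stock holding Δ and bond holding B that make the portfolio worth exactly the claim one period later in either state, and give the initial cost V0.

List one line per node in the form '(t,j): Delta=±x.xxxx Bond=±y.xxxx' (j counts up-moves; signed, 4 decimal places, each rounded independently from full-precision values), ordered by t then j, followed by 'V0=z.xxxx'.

The replicating-portfolio and risk-neutral prices coincide; use p* = (1.36−0.7)/(1.43−0.7) = 0.9041 for the latter.
Terminal payoffs: V(3,0)=188.7100, V(3,1)=130.0000, V(3,2)=41.6600, V(3,3)=212.3600
(2,0): S=52.4300. Δ = (V_up−V_dn)/(S_up−S_dn) = (130.0000−188.7100)/(74.9749−36.7010) = -1.5339. V = [p*·130.0000 + (1−p*)·188.7100]/1.36 = 99.7277. B = V − Δ·S = 180.1524.
(2,1): S=107.1070. Δ = (V_up−V_dn)/(S_up−S_dn) = (41.6600−130.0000)/(153.1630−74.9749) = -1.1298. V = [p*·41.6600 + (1−p*)·130.0000]/1.36 = 36.8610. B = V − Δ·S = 157.8747.
(2,2): S=218.8043. Δ = (V_up−V_dn)/(S_up−S_dn) = (212.3600−41.6600)/(312.8901−153.1630) = 1.0687. V = [p*·212.3600 + (1−p*)·41.6600]/1.36 = 144.1114. B = V − Δ·S = -89.7242.
(1,0): S=74.9000. Δ = (V_up−V_dn)/(S_up−S_dn) = (36.8610−99.7277)/(107.1070−52.4300) = -1.1498. V = [p*·36.8610 + (1−p*)·99.7277]/1.36 = 31.5363. B = V − Δ·S = 117.6551.
(1,1): S=153.0100. Δ = (V_up−V_dn)/(S_up−S_dn) = (144.1114−36.8610)/(218.8043−107.1070) = 0.9602. V = [p*·144.1114 + (1−p*)·36.8610]/1.36 = 98.4023. B = V − Δ·S = -48.5161.
(0,0): S=107.0000. Δ = (V_up−V_dn)/(S_up−S_dn) = (98.4023−31.5363)/(153.0100−74.9000) = 0.8560. V = [p*·98.4023 + (1−p*)·31.5363]/1.36 = 67.6401. B = V − Δ·S = -23.9572.
The time-0 hedge costs 67.6401, which is the no-arbitrage price.

(0,0): Delta=0.8560 Bond=-23.9572
(1,0): Delta=-1.1498 Bond=117.6551
(1,1): Delta=0.9602 Bond=-48.5161
(2,0): Delta=-1.5339 Bond=180.1524
(2,1): Delta=-1.1298 Bond=157.8747
(2,2): Delta=1.0687 Bond=-89.7242
V0=67.6401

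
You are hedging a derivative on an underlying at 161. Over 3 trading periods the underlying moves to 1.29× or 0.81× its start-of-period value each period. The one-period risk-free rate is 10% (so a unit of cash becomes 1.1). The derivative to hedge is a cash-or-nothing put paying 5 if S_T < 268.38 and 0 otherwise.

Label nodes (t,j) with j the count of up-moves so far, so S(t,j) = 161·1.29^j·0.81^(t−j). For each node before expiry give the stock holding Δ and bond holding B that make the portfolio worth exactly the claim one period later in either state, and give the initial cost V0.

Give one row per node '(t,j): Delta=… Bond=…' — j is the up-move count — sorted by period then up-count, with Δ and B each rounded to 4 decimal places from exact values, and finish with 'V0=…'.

The replicating-portfolio and risk-neutral prices coincide; use p* = (1.1−0.81)/(1.29−0.81) = 0.6042 for the latter.
At expiry t=3: V(3,0)=5.0000, V(3,1)=5.0000, V(3,2)=5.0000, V(3,3)=0.0000
  t=2,j=0: stock 105.6321 → up 136.2654 (V=5.0000), down 85.5620 (V=5.0000). Price 4.5455; hedge Δ=0.0000, bond B=4.5455.
  t=2,j=1: stock 168.2289 → up 217.0153 (V=5.0000), down 136.2654 (V=5.0000). Price 4.5455; hedge Δ=0.0000, bond B=4.5455.
  t=2,j=2: stock 267.9201 → up 345.6169 (V=0.0000), down 217.0153 (V=5.0000). Price 1.7992; hedge Δ=-0.0389, bond B=12.2159.
  t=1,j=0: stock 130.4100 → up 168.2289 (V=4.5455), down 105.6321 (V=4.5455). Price 4.1322; hedge Δ=0.0000, bond B=4.1322.
  t=1,j=1: stock 207.6900 → up 267.9201 (V=1.7992), down 168.2289 (V=4.5455). Price 2.6239; hedge Δ=-0.0275, bond B=8.3452.
  t=0,j=0: stock 161.0000 → up 207.6900 (V=2.6239), down 130.4100 (V=4.1322). Price 2.9281; hedge Δ=-0.0195, bond B=6.0705.
Self-financing check: at every node Δ·S+B equals the discounted successor values.

(0,0): Delta=-0.0195 Bond=6.0705
(1,0): Delta=0.0000 Bond=4.1322
(1,1): Delta=-0.0275 Bond=8.3452
(2,0): Delta=0.0000 Bond=4.5455
(2,1): Delta=0.0000 Bond=4.5455
(2,2): Delta=-0.0389 Bond=12.2159
V0=2.9281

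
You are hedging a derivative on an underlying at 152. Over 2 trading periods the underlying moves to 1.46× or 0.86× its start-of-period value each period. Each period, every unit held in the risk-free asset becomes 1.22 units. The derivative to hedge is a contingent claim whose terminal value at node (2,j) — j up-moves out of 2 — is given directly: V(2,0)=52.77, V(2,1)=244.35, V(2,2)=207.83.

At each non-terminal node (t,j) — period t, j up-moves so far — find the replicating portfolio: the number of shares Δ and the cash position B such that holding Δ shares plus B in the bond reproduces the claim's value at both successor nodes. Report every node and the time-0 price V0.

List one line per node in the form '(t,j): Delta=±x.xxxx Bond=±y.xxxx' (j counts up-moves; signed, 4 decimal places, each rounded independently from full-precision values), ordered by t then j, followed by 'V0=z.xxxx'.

Risk-neutral probability p* = (R−d)/(u−d) = (1.22−0.86)/(1.46−0.86) = 0.6000.
Payoff layer (t=2): V(2,0)=52.7700, V(2,1)=244.3500, V(2,2)=207.8300
  t=1,j=0: stock 130.7200 → up 190.8512 (V=244.3500), down 112.4192 (V=52.7700). Price 137.4738; hedge Δ=2.4426, bond B=-181.8262.
  t=1,j=1: stock 221.9200 → up 324.0032 (V=207.8300), down 190.8512 (V=244.3500). Price 182.3262; hedge Δ=-0.2743, bond B=243.1929.
  t=0,j=0: stock 152.0000 → up 221.9200 (V=182.3262), down 130.7200 (V=137.4738). Price 134.7420; hedge Δ=0.4918, bond B=59.9879.
Each (Δ,B) replicates both successor values, so the strategy is self-financing and V0 is arbitrage-free.

(0,0): Delta=0.4918 Bond=59.9879
(1,0): Delta=2.4426 Bond=-181.8262
(1,1): Delta=-0.2743 Bond=243.1929
V0=134.7420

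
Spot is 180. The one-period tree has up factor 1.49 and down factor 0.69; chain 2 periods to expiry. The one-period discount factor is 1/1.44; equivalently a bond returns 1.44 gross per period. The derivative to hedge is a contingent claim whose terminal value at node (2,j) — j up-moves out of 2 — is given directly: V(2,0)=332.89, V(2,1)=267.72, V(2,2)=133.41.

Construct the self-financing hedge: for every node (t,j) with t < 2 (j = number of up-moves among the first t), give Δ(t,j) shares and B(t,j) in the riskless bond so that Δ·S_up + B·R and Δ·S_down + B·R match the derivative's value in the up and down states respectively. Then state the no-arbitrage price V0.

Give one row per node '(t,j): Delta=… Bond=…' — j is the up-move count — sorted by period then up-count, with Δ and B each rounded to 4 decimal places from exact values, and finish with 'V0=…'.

(0,0): Delta=-0.6269 Bond=185.1410
(1,0): Delta=-0.6559 Bond=270.2077
(1,1): Delta=-0.6260 Bond=266.3628
V0=72.3036

The replicating-portfolio and risk-neutral prices coincide; use p* = (1.44−0.69)/(1.49−0.69) = 0.9375 for the latter.
Terminal payoffs: V(2,0)=332.8900, V(2,1)=267.7200, V(2,2)=133.4100
Node (1,0) S=124.2000: V=(p*·267.7200+(1−p*)·332.8900)/1.44=188.7452; Δ=(267.7200−332.8900)/(185.0580−85.6980)=-0.6559; B=V−Δ·S=270.2077
Node (1,1) S=268.2000: V=(p*·133.4100+(1−p*)·267.7200)/1.44=98.4753; Δ=(133.4100−267.7200)/(399.6180−185.0580)=-0.6260; B=V−Δ·S=266.3628
Node (0,0) S=180.0000: V=(p*·98.4753+(1−p*)·188.7452)/1.44=72.3036; Δ=(98.4753−188.7452)/(268.2000−124.2000)=-0.6269; B=V−Δ·S=185.1410
Check: Δ(0,0)·S0 + B(0,0) = 72.3036 = V0.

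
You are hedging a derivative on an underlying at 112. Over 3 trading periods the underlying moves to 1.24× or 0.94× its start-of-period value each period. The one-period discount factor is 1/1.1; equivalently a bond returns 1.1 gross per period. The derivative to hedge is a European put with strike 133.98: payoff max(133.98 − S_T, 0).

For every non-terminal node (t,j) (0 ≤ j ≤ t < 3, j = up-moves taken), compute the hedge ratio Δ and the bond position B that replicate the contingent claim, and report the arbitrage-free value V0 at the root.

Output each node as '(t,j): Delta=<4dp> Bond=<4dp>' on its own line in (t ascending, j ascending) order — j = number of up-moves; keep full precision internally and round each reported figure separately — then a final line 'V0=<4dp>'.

(0,0): Delta=-0.2970 Bond=39.3364
(1,0): Delta=-0.5717 Bond=72.1971
(1,1): Delta=-0.1147 Bond=17.9588
(2,0): Delta=-1.0000 Bond=121.8000
(2,1): Delta=-0.2877 Bond=42.3315
(2,2): Delta=0.0000 Bond=0.0000
V0=6.0764

Since d<R<u, set p* = (R−d)/(u−d) = 0.5333; price each node as the discounted p*-expectation of its children.
Payoff layer (t=3): V(3,0)=40.9546, V(3,1)=11.2656, V(3,2)=0.0000, V(3,3)=0.0000
Node (2,0) S=98.9632: V=(p*·11.2656+(1−p*)·40.9546)/1.1=22.8368; Δ=(11.2656−40.9546)/(122.7144−93.0254)=-1.0000; B=V−Δ·S=121.8000
Node (2,1) S=130.5472: V=(p*·0.0000+(1−p*)·11.2656)/1.1=4.7794; Δ=(0.0000−11.2656)/(161.8785−122.7144)=-0.2877; B=V−Δ·S=42.3315
Node (2,2) S=172.2112: V=(p*·0.0000+(1−p*)·0.0000)/1.1=0.0000; Δ=(0.0000−0.0000)/(213.5419−161.8785)=0.0000; B=V−Δ·S=0.0000
Node (1,0) S=105.2800: V=(p*·4.7794+(1−p*)·22.8368)/1.1=12.0056; Δ=(4.7794−22.8368)/(130.5472−98.9632)=-0.5717; B=V−Δ·S=72.1971
Node (1,1) S=138.8800: V=(p*·0.0000+(1−p*)·4.7794)/1.1=2.0276; Δ=(0.0000−4.7794)/(172.2112−130.5472)=-0.1147; B=V−Δ·S=17.9588
Node (0,0) S=112.0000: V=(p*·2.0276+(1−p*)·12.0056)/1.1=6.0764; Δ=(2.0276−12.0056)/(138.8800−105.2800)=-0.2970; B=V−Δ·S=39.3364
Self-financing check: at every node Δ·S+B equals the discounted successor values.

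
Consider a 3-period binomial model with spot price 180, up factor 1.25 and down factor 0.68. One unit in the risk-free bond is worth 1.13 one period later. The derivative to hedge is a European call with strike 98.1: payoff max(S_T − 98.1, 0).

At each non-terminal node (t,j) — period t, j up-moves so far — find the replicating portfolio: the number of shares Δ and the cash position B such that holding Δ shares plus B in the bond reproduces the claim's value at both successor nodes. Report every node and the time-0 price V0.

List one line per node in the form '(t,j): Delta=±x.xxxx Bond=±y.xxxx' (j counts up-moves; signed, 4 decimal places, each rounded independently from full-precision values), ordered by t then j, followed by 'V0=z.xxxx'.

(0,0): Delta=0.9860 Bond=-65.1926
(1,0): Delta=0.8892 Bond=-61.8210
(1,1): Delta=1.0000 Bond=-76.8267
(2,0): Delta=0.1252 Bond=-6.2711
(2,1): Delta=1.0000 Bond=-86.8142
(2,2): Delta=1.0000 Bond=-86.8142
V0=112.2802

No-arbitrage ⇒ martingale measure with p* = (R−d)/(u−d) = 0.7895.
Payoff layer (t=3): V(3,0)=0.0000, V(3,1)=5.9400, V(3,2)=93.1500, V(3,3)=253.4625
  t=2,j=0: stock 83.2320 → up 104.0400 (V=5.9400), down 56.5978 (V=0.0000). Price 4.1500; hedge Δ=0.1252, bond B=-6.2711.
  t=2,j=1: stock 153.0000 → up 191.2500 (V=93.1500), down 104.0400 (V=5.9400). Price 66.1858; hedge Δ=1.0000, bond B=-86.8142.
  t=2,j=2: stock 281.2500 → up 351.5625 (V=253.4625), down 191.2500 (V=93.1500). Price 194.4358; hedge Δ=1.0000, bond B=-86.8142.
  t=1,j=0: stock 122.4000 → up 153.0000 (V=66.1858), down 83.2320 (V=4.1500). Price 47.0139; hedge Δ=0.8892, bond B=-61.8210.
  t=1,j=1: stock 225.0000 → up 281.2500 (V=194.4358), down 153.0000 (V=66.1858). Price 148.1733; hedge Δ=1.0000, bond B=-76.8267.
  t=0,j=0: stock 180.0000 → up 225.0000 (V=148.1733), down 122.4000 (V=47.0139). Price 112.2802; hedge Δ=0.9860, bond B=-65.1926.
Each (Δ,B) replicates both successor values, so the strategy is self-financing and V0 is arbitrage-free.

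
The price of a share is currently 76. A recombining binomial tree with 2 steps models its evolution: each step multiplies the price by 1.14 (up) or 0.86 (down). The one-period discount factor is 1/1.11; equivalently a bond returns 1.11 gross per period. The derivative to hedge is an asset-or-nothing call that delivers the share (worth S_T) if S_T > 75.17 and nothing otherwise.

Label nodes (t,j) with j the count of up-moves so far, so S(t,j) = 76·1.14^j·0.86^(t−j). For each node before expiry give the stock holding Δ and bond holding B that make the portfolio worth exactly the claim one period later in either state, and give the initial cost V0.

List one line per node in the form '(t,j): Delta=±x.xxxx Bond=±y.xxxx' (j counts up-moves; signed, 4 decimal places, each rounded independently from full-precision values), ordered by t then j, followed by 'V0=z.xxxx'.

(0,0): Delta=3.7335 Bond=-219.8365
(1,0): Delta=0.0000 Bond=0.0000
(1,1): Delta=4.0714 Bond=-273.3007
V0=63.9059

Under the risk-neutral measure, an up-move has probability p* = (R−d)/(u−d) = 0.8929 and values discount at R = 1.11.
Terminal payoffs: V(2,0)=0.0000, V(2,1)=0.0000, V(2,2)=98.7696
  t=1,j=0: stock 65.3600 → up 74.5104 (V=0.0000), down 56.2096 (V=0.0000). Price 0.0000; hedge Δ=0.0000, bond B=0.0000.
  t=1,j=1: stock 86.6400 → up 98.7696 (V=98.7696), down 74.5104 (V=0.0000). Price 79.4479; hedge Δ=4.0714, bond B=-273.3007.
  t=0,j=0: stock 76.0000 → up 86.6400 (V=79.4479), down 65.3600 (V=0.0000). Price 63.9059; hedge Δ=3.7335, bond B=-219.8365.
Each (Δ,B) replicates both successor values, so the strategy is self-financing and V0 is arbitrage-free.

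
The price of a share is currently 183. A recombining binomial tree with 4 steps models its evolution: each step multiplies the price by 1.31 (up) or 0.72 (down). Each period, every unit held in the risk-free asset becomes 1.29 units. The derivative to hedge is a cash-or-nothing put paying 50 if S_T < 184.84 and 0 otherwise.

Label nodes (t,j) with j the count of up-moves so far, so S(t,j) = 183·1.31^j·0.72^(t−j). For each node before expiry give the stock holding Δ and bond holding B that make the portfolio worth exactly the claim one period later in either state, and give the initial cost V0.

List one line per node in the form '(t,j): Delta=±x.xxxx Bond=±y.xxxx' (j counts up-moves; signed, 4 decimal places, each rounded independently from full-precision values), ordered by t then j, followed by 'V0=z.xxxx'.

(0,0): Delta=-0.0205 Bond=3.8660
(1,0): Delta=-0.3607 Bond=49.8211
(1,1): Delta=-0.0139 Bond=3.4140
(2,0): Delta=0.0000 Bond=30.0463
(2,1): Delta=-0.3677 Bond=65.4700
(2,2): Delta=-0.0071 Bond=2.2615
(3,0): Delta=0.0000 Bond=38.7597
(3,1): Delta=0.0000 Bond=38.7597
(3,2): Delta=-0.3748 Bond=86.0597
(3,3): Delta=0.0000 Bond=0.0000
V0=0.1189

The replicating-portfolio and risk-neutral prices coincide; use p* = (1.29−0.72)/(1.31−0.72) = 0.9661 for the latter.
Terminal values V(4,·): V(4,0)=50.0000, V(4,1)=50.0000, V(4,2)=50.0000, V(4,3)=0.0000, V(4,4)=0.0000
  t=3,j=0: stock 68.3044 → up 89.4787 (V=50.0000), down 49.1792 (V=50.0000). Price 38.7597; hedge Δ=0.0000, bond B=38.7597.
  t=3,j=1: stock 124.2760 → up 162.8016 (V=50.0000), down 89.4787 (V=50.0000). Price 38.7597; hedge Δ=0.0000, bond B=38.7597.
  t=3,j=2: stock 226.1133 → up 296.2085 (V=0.0000), down 162.8016 (V=50.0000). Price 1.3139; hedge Δ=-0.3748, bond B=86.0597.
  t=3,j=3: stock 411.4007 → up 538.9349 (V=0.0000), down 296.2085 (V=0.0000). Price 0.0000; hedge Δ=0.0000, bond B=0.0000.
  t=2,j=0: stock 94.8672 → up 124.2760 (V=38.7597), down 68.3044 (V=38.7597). Price 30.0463; hedge Δ=0.0000, bond B=30.0463.
  t=2,j=1: stock 172.6056 → up 226.1133 (V=1.3139), down 124.2760 (V=38.7597). Price 2.0025; hedge Δ=-0.3677, bond B=65.4700.
  t=2,j=2: stock 314.0463 → up 411.4007 (V=0.0000), down 226.1133 (V=1.3139). Price 0.0345; hedge Δ=-0.0071, bond B=2.2615.
  t=1,j=0: stock 131.7600 → up 172.6056 (V=2.0025), down 94.8672 (V=30.0463). Price 2.2893; hedge Δ=-0.3607, bond B=49.8211.
  t=1,j=1: stock 239.7300 → up 314.0463 (V=0.0345), down 172.6056 (V=2.0025). Price 0.0785; hedge Δ=-0.0139, bond B=3.4140.
  t=0,j=0: stock 183.0000 → up 239.7300 (V=0.0785), down 131.7600 (V=2.2893). Price 0.1189; hedge Δ=-0.0205, bond B=3.8660.
Self-financing check: at every node Δ·S+B equals the discounted successor values.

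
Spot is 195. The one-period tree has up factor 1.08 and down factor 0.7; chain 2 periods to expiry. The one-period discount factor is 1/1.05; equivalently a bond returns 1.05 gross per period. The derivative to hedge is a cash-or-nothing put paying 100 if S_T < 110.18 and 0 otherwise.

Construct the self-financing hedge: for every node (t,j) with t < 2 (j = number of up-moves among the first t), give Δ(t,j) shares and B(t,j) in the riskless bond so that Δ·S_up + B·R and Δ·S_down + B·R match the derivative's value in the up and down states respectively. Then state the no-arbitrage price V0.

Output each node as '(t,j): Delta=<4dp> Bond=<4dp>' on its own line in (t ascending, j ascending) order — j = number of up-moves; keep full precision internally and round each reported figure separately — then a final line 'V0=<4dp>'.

(0,0): Delta=-0.1015 Bond=20.3516
(1,0): Delta=-1.9279 Bond=270.6767
(1,1): Delta=0.0000 Bond=0.0000
V0=0.5653

No-arbitrage ⇒ martingale measure with p* = (R−d)/(u−d) = 0.9211.
Terminal payoffs: V(2,0)=100.0000, V(2,1)=0.0000, V(2,2)=0.0000
Node (1,0) S=136.5000: V=(p*·0.0000+(1−p*)·100.0000)/1.05=7.5188; Δ=(0.0000−100.0000)/(147.4200−95.5500)=-1.9279; B=V−Δ·S=270.6767
Node (1,1) S=210.6000: V=(p*·0.0000+(1−p*)·0.0000)/1.05=0.0000; Δ=(0.0000−0.0000)/(227.4480−147.4200)=0.0000; B=V−Δ·S=0.0000
Node (0,0) S=195.0000: V=(p*·0.0000+(1−p*)·7.5188)/1.05=0.5653; Δ=(0.0000−7.5188)/(210.6000−136.5000)=-0.1015; B=V−Δ·S=20.3516
Root portfolio cost Δ·195+B reproduces V0=0.5653.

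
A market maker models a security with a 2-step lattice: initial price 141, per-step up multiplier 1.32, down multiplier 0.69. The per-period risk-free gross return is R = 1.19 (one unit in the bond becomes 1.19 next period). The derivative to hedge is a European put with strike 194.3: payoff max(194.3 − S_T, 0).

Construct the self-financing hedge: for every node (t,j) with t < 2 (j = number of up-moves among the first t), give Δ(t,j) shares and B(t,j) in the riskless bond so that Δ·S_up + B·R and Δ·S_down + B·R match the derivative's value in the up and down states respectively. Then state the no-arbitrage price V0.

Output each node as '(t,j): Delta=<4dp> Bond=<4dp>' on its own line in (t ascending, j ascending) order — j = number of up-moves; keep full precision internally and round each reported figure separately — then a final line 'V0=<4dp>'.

(0,0): Delta=-0.6143 Bond=105.6705
(1,0): Delta=-1.0000 Bond=163.2773
(1,1): Delta=-0.5618 Bond=115.9903
V0=19.0609

Since d<R<u, set p* = (R−d)/(u−d) = 0.7937; price each node as the discounted p*-expectation of its children.
Terminal payoffs: V(2,0)=127.1699, V(2,1)=65.8772, V(2,2)=0.0000
Node (1,0) S=97.2900: V=(p*·65.8772+(1−p*)·127.1699)/1.19=65.9873; Δ=(65.8772−127.1699)/(128.4228−67.1301)=-1.0000; B=V−Δ·S=163.2773
Node (1,1) S=186.1200: V=(p*·0.0000+(1−p*)·65.8772)/1.19=11.4233; Δ=(0.0000−65.8772)/(245.6784−128.4228)=-0.5618; B=V−Δ·S=115.9903
Node (0,0) S=141.0000: V=(p*·11.4233+(1−p*)·65.9873)/1.19=19.0609; Δ=(11.4233−65.9873)/(186.1200−97.2900)=-0.6143; B=V−Δ·S=105.6705
Check: Δ(0,0)·S0 + B(0,0) = 19.0609 = V0.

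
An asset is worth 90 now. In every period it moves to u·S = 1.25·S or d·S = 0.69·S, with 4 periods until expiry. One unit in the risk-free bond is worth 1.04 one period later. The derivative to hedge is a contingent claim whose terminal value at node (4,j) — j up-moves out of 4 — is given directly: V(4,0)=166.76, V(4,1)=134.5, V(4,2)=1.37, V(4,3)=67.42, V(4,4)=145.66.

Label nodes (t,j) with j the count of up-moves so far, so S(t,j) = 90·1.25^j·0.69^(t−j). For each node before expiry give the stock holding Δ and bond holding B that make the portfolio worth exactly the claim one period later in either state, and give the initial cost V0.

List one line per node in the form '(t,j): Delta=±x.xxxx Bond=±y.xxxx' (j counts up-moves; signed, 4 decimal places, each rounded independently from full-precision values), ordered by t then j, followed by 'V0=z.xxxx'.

No-arbitrage ⇒ martingale measure with p* = (R−d)/(u−d) = 0.6250.
Payoff layer (t=4): V(4,0)=166.7600, V(4,1)=134.5000, V(4,2)=1.3700, V(4,3)=67.4200, V(4,4)=145.6600
  t=3,j=0: stock 29.5658 → up 36.9573 (V=134.5000), down 20.4004 (V=166.7600). Price 140.9591; hedge Δ=-1.9484, bond B=198.5663.
  t=3,j=1: stock 53.5612 → up 66.9516 (V=1.3700), down 36.9573 (V=134.5000). Price 49.3209; hedge Δ=-4.4385, bond B=287.0531.
  t=3,j=2: stock 97.0312 → up 121.2891 (V=67.4200), down 66.9516 (V=1.3700). Price 41.0108; hedge Δ=1.2156, bond B=-76.9356.
  t=3,j=3: stock 175.7812 → up 219.7266 (V=145.6600), down 121.2891 (V=67.4200). Price 111.8462; hedge Δ=0.7948, bond B=-27.8681.
  t=2,j=0: stock 42.8490 → up 53.5612 (V=49.3209), down 29.5658 (V=140.9591). Price 80.4666; hedge Δ=-3.8190, bond B=244.1063.
  t=2,j=1: stock 77.6250 → up 97.0312 (V=41.0108), down 53.5612 (V=49.3209). Price 42.4299; hedge Δ=-0.1912, bond B=57.2694.
  t=2,j=2: stock 140.6250 → up 175.7812 (V=111.8462), down 97.0312 (V=41.0108). Price 82.0028; hedge Δ=0.8995, bond B=-44.4889.
  t=1,j=0: stock 62.1000 → up 77.6250 (V=42.4299), down 42.8490 (V=80.4666). Price 54.5131; hedge Δ=-1.0938, bond B=122.4358.
  t=1,j=1: stock 112.5000 → up 140.6250 (V=82.0028), down 77.6250 (V=42.4299). Price 64.5798; hedge Δ=0.6281, bond B=-6.0861.
  t=0,j=0: stock 90.0000 → up 112.5000 (V=64.5798), down 62.1000 (V=54.5131). Price 58.4661; hedge Δ=0.1997, bond B=40.4900.
Each (Δ,B) replicates both successor values, so the strategy is self-financing and V0 is arbitrage-free.

(0,0): Delta=0.1997 Bond=40.4900
(1,0): Delta=-1.0938 Bond=122.4358
(1,1): Delta=0.6281 Bond=-6.0861
(2,0): Delta=-3.8190 Bond=244.1063
(2,1): Delta=-0.1912 Bond=57.2694
(2,2): Delta=0.8995 Bond=-44.4889
(3,0): Delta=-1.9484 Bond=198.5663
(3,1): Delta=-4.4385 Bond=287.0531
(3,2): Delta=1.2156 Bond=-76.9356
(3,3): Delta=0.7948 Bond=-27.8681
V0=58.4661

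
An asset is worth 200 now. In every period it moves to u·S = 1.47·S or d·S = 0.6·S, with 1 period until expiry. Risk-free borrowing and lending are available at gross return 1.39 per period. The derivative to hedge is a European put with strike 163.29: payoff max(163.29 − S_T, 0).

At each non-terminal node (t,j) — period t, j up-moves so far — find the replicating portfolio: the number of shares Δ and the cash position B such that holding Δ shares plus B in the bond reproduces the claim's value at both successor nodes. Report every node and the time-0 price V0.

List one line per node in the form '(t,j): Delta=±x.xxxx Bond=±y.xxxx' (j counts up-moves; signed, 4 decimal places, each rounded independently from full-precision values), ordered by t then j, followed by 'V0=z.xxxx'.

(0,0): Delta=-0.2488 Bond=52.6224
V0=2.8638

The replicating-portfolio and risk-neutral prices coincide; use p* = (1.39−0.6)/(1.47−0.6) = 0.9080 for the latter.
At expiry t=1: V(1,0)=43.2900, V(1,1)=0.0000
  t=0,j=0: stock 200.0000 → up 294.0000 (V=0.0000), down 120.0000 (V=43.2900). Price 2.8638; hedge Δ=-0.2488, bond B=52.6224.
Check: Δ(0,0)·S0 + B(0,0) = 2.8638 = V0.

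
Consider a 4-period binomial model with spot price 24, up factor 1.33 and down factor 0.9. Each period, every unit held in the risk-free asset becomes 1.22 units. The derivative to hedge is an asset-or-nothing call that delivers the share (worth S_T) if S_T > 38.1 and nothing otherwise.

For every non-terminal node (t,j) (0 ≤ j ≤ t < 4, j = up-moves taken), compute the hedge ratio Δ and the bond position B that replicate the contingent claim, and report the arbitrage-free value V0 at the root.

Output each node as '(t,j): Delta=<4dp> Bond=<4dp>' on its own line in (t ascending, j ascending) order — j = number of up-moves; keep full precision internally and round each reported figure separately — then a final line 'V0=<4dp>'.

(0,0): Delta=1.6865 Bond=-20.4057
(1,0): Delta=2.0358 Bond=-32.4389
(1,1): Delta=1.6053 Bond=-22.3018
(2,0): Delta=0.0000 Bond=0.0000
(2,1): Delta=2.5093 Bond=-53.1795
(2,2): Delta=1.3950 Bond=-18.2805
(3,0): Delta=0.0000 Bond=0.0000
(3,1): Delta=0.0000 Bond=0.0000
(3,2): Delta=3.0930 Bond=-87.1812
(3,3): Delta=1.0000 Bond=0.0000
V0=20.0707

The replicating-portfolio and risk-neutral prices coincide; use p* = (1.22−0.9)/(1.33−0.9) = 0.7442 for the latter.
Payoff layer (t=4): V(4,0)=0.0000, V(4,1)=0.0000, V(4,2)=0.0000, V(4,3)=50.8170, V(4,4)=75.0962
Node (3,0) S=17.4960: V=(p*·0.0000+(1−p*)·0.0000)/1.22=0.0000; Δ=(0.0000−0.0000)/(23.2697−15.7464)=0.0000; B=V−Δ·S=0.0000
Node (3,1) S=25.8552: V=(p*·0.0000+(1−p*)·0.0000)/1.22=0.0000; Δ=(0.0000−0.0000)/(34.3874−23.2697)=0.0000; B=V−Δ·S=0.0000
Node (3,2) S=38.2082: V=(p*·50.8170+(1−p*)·0.0000)/1.22=30.9978; Δ=(50.8170−0.0000)/(50.8170−34.3874)=3.0930; B=V−Δ·S=-87.1812
Node (3,3) S=56.4633: V=(p*·75.0962+(1−p*)·50.8170)/1.22=56.4633; Δ=(75.0962−50.8170)/(75.0962−50.8170)=1.0000; B=V−Δ·S=0.0000
Node (2,0) S=19.4400: V=(p*·0.0000+(1−p*)·0.0000)/1.22=0.0000; Δ=(0.0000−0.0000)/(25.8552−17.4960)=0.0000; B=V−Δ·S=0.0000
Node (2,1) S=28.7280: V=(p*·30.9978+(1−p*)·0.0000)/1.22=18.9083; Δ=(30.9978−0.0000)/(38.2082−25.8552)=2.5093; B=V−Δ·S=-53.1795
Node (2,2) S=42.4536: V=(p*·56.4633+(1−p*)·30.9978)/1.22=40.9417; Δ=(56.4633−30.9978)/(56.4633−38.2082)=1.3950; B=V−Δ·S=-18.2805
Node (1,0) S=21.6000: V=(p*·18.9083+(1−p*)·0.0000)/1.22=11.5338; Δ=(18.9083−0.0000)/(28.7280−19.4400)=2.0358; B=V−Δ·S=-32.4389
Node (1,1) S=31.9200: V=(p*·40.9417+(1−p*)·18.9083)/1.22=28.9387; Δ=(40.9417−18.9083)/(42.4536−28.7280)=1.6053; B=V−Δ·S=-22.3018
Node (0,0) S=24.0000: V=(p*·28.9387+(1−p*)·11.5338)/1.22=20.0707; Δ=(28.9387−11.5338)/(31.9200−21.6000)=1.6865; B=V−Δ·S=-20.4057
Root portfolio cost Δ·24+B reproduces V0=20.0707.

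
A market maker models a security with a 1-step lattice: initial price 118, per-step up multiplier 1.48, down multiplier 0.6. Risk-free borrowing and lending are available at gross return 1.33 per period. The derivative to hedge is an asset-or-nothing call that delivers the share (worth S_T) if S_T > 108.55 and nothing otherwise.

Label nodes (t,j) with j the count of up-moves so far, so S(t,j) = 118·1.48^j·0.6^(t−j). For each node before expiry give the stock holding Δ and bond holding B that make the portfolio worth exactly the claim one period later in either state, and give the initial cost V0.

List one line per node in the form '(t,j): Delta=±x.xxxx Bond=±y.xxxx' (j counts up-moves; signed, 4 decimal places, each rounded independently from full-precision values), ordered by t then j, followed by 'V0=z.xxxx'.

The replicating-portfolio and risk-neutral prices coincide; use p* = (1.33−0.6)/(1.48−0.6) = 0.8295 for the latter.
At expiry t=1: V(1,0)=0.0000, V(1,1)=174.6400
  t=0,j=0: stock 118.0000 → up 174.6400 (V=174.6400), down 70.8000 (V=0.0000). Price 108.9262; hedge Δ=1.6818, bond B=-89.5284.
The time-0 hedge costs 108.9262, which is the no-arbitrage price.

(0,0): Delta=1.6818 Bond=-89.5284
V0=108.9262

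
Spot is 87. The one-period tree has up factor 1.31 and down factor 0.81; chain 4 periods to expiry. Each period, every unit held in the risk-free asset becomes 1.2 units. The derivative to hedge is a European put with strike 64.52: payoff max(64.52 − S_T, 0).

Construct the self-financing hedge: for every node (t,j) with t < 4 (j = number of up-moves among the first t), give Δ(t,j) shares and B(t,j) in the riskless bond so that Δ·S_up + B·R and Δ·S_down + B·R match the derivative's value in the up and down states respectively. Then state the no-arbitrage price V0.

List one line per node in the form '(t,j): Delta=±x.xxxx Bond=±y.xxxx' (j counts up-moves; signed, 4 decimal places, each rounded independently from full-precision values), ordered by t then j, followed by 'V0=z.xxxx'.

No-arbitrage ⇒ martingale measure with p* = (R−d)/(u−d) = 0.7800.
Payoff layer (t=4): V(4,0)=27.0694, V(4,1)=3.9517, V(4,2)=0.0000, V(4,3)=0.0000, V(4,4)=0.0000
Node (3,0) S=46.2354: V=(p*·3.9517+(1−p*)·27.0694)/1.2=7.5313; Δ=(3.9517−27.0694)/(60.5683−37.4506)=-1.0000; B=V−Δ·S=53.7667
Node (3,1) S=74.7757: V=(p*·0.0000+(1−p*)·3.9517)/1.2=0.7245; Δ=(0.0000−3.9517)/(97.9562−60.5683)=-0.1057; B=V−Δ·S=8.6278
Node (3,2) S=120.9336: V=(p*·0.0000+(1−p*)·0.0000)/1.2=0.0000; Δ=(0.0000−0.0000)/(158.4230−97.9562)=0.0000; B=V−Δ·S=0.0000
Node (3,3) S=195.5839: V=(p*·0.0000+(1−p*)·0.0000)/1.2=0.0000; Δ=(0.0000−0.0000)/(256.2149−158.4230)=0.0000; B=V−Δ·S=0.0000
Node (2,0) S=57.0807: V=(p*·0.7245+(1−p*)·7.5313)/1.2=1.8516; Δ=(0.7245−7.5313)/(74.7757−46.2354)=-0.2385; B=V−Δ·S=15.4653
Node (2,1) S=92.3157: V=(p*·0.0000+(1−p*)·0.7245)/1.2=0.1328; Δ=(0.0000−0.7245)/(120.9336−74.7757)=-0.0157; B=V−Δ·S=1.5818
Node (2,2) S=149.3007: V=(p*·0.0000+(1−p*)·0.0000)/1.2=0.0000; Δ=(0.0000−0.0000)/(195.5839−120.9336)=0.0000; B=V−Δ·S=0.0000
Node (1,0) S=70.4700: V=(p*·0.1328+(1−p*)·1.8516)/1.2=0.4258; Δ=(0.1328−1.8516)/(92.3157−57.0807)=-0.0488; B=V−Δ·S=3.8635
Node (1,1) S=113.9700: V=(p*·0.0000+(1−p*)·0.1328)/1.2=0.0244; Δ=(0.0000−0.1328)/(149.3007−92.3157)=-0.0023; B=V−Δ·S=0.2900
Node (0,0) S=87.0000: V=(p*·0.0244+(1−p*)·0.4258)/1.2=0.0939; Δ=(0.0244−0.4258)/(113.9700−70.4700)=-0.0092; B=V−Δ·S=0.8968
Root portfolio cost Δ·87+B reproduces V0=0.0939.

(0,0): Delta=-0.0092 Bond=0.8968
(1,0): Delta=-0.0488 Bond=3.8635
(1,1): Delta=-0.0023 Bond=0.2900
(2,0): Delta=-0.2385 Bond=15.4653
(2,1): Delta=-0.0157 Bond=1.5818
(2,2): Delta=0.0000 Bond=0.0000
(3,0): Delta=-1.0000 Bond=53.7667
(3,1): Delta=-0.1057 Bond=8.6278
(3,2): Delta=0.0000 Bond=0.0000
(3,3): Delta=0.0000 Bond=0.0000
V0=0.0939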